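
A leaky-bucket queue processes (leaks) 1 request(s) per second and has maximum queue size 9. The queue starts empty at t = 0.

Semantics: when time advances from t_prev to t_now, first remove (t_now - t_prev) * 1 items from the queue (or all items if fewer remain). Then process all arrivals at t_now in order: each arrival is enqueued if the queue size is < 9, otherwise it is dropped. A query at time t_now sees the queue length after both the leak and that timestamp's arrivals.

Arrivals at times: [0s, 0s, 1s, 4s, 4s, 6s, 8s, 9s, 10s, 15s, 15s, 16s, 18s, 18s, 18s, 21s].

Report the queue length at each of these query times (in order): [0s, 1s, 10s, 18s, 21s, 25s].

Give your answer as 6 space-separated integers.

Queue lengths at query times:
  query t=0s: backlog = 2
  query t=1s: backlog = 2
  query t=10s: backlog = 1
  query t=18s: backlog = 3
  query t=21s: backlog = 1
  query t=25s: backlog = 0

Answer: 2 2 1 3 1 0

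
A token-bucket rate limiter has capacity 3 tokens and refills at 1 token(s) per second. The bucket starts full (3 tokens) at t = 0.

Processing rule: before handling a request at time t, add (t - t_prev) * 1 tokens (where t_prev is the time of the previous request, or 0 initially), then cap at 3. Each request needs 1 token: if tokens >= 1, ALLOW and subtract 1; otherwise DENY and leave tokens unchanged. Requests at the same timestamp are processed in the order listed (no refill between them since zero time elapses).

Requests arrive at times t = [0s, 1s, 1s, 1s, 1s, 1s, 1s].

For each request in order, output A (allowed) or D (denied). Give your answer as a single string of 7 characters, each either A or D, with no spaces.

Answer: AAAADDD

Derivation:
Simulating step by step:
  req#1 t=0s: ALLOW
  req#2 t=1s: ALLOW
  req#3 t=1s: ALLOW
  req#4 t=1s: ALLOW
  req#5 t=1s: DENY
  req#6 t=1s: DENY
  req#7 t=1s: DENY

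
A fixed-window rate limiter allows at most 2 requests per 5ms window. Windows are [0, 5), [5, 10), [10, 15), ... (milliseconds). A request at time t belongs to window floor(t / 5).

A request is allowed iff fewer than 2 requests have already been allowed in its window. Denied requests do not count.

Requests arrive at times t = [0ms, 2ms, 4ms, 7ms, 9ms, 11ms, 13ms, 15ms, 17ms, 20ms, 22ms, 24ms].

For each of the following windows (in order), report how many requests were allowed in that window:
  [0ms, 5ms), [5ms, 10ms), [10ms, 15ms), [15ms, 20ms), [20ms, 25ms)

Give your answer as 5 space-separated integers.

Processing requests:
  req#1 t=0ms (window 0): ALLOW
  req#2 t=2ms (window 0): ALLOW
  req#3 t=4ms (window 0): DENY
  req#4 t=7ms (window 1): ALLOW
  req#5 t=9ms (window 1): ALLOW
  req#6 t=11ms (window 2): ALLOW
  req#7 t=13ms (window 2): ALLOW
  req#8 t=15ms (window 3): ALLOW
  req#9 t=17ms (window 3): ALLOW
  req#10 t=20ms (window 4): ALLOW
  req#11 t=22ms (window 4): ALLOW
  req#12 t=24ms (window 4): DENY

Allowed counts by window: 2 2 2 2 2

Answer: 2 2 2 2 2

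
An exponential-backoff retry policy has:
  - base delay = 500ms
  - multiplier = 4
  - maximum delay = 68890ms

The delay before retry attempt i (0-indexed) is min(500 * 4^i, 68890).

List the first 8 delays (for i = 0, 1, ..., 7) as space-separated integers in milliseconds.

Computing each delay:
  i=0: min(500*4^0, 68890) = 500
  i=1: min(500*4^1, 68890) = 2000
  i=2: min(500*4^2, 68890) = 8000
  i=3: min(500*4^3, 68890) = 32000
  i=4: min(500*4^4, 68890) = 68890
  i=5: min(500*4^5, 68890) = 68890
  i=6: min(500*4^6, 68890) = 68890
  i=7: min(500*4^7, 68890) = 68890

Answer: 500 2000 8000 32000 68890 68890 68890 68890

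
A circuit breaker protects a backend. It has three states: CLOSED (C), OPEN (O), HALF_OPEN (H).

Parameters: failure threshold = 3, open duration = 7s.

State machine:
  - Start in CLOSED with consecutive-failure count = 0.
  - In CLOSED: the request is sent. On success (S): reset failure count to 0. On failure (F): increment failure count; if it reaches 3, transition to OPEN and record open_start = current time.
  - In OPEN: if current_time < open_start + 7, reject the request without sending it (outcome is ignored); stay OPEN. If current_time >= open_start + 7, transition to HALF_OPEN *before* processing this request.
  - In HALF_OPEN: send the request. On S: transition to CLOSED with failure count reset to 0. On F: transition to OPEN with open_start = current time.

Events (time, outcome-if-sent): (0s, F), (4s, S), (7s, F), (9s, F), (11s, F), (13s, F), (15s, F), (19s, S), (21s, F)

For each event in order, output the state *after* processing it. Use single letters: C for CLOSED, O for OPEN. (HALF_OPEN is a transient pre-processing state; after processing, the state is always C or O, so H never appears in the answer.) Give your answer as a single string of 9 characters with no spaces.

State after each event:
  event#1 t=0s outcome=F: state=CLOSED
  event#2 t=4s outcome=S: state=CLOSED
  event#3 t=7s outcome=F: state=CLOSED
  event#4 t=9s outcome=F: state=CLOSED
  event#5 t=11s outcome=F: state=OPEN
  event#6 t=13s outcome=F: state=OPEN
  event#7 t=15s outcome=F: state=OPEN
  event#8 t=19s outcome=S: state=CLOSED
  event#9 t=21s outcome=F: state=CLOSED

Answer: CCCCOOOCC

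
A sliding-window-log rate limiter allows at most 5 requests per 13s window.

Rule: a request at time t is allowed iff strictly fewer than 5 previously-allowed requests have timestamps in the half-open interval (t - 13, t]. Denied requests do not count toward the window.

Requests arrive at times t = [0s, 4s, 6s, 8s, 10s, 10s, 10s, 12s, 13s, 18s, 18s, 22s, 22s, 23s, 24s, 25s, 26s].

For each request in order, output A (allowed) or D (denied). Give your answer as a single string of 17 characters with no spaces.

Tracking allowed requests in the window:
  req#1 t=0s: ALLOW
  req#2 t=4s: ALLOW
  req#3 t=6s: ALLOW
  req#4 t=8s: ALLOW
  req#5 t=10s: ALLOW
  req#6 t=10s: DENY
  req#7 t=10s: DENY
  req#8 t=12s: DENY
  req#9 t=13s: ALLOW
  req#10 t=18s: ALLOW
  req#11 t=18s: DENY
  req#12 t=22s: ALLOW
  req#13 t=22s: ALLOW
  req#14 t=23s: ALLOW
  req#15 t=24s: DENY
  req#16 t=25s: DENY
  req#17 t=26s: ALLOW

Answer: AAAAADDDAADAAADDA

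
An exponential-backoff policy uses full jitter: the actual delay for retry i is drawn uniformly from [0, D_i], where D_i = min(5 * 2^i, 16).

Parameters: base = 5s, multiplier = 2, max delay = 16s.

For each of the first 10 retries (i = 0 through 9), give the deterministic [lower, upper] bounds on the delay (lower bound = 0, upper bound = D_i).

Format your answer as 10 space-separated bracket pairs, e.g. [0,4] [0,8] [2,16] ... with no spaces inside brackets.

Answer: [0,5] [0,10] [0,16] [0,16] [0,16] [0,16] [0,16] [0,16] [0,16] [0,16]

Derivation:
Computing bounds per retry:
  i=0: D_i=min(5*2^0,16)=5, bounds=[0,5]
  i=1: D_i=min(5*2^1,16)=10, bounds=[0,10]
  i=2: D_i=min(5*2^2,16)=16, bounds=[0,16]
  i=3: D_i=min(5*2^3,16)=16, bounds=[0,16]
  i=4: D_i=min(5*2^4,16)=16, bounds=[0,16]
  i=5: D_i=min(5*2^5,16)=16, bounds=[0,16]
  i=6: D_i=min(5*2^6,16)=16, bounds=[0,16]
  i=7: D_i=min(5*2^7,16)=16, bounds=[0,16]
  i=8: D_i=min(5*2^8,16)=16, bounds=[0,16]
  i=9: D_i=min(5*2^9,16)=16, bounds=[0,16]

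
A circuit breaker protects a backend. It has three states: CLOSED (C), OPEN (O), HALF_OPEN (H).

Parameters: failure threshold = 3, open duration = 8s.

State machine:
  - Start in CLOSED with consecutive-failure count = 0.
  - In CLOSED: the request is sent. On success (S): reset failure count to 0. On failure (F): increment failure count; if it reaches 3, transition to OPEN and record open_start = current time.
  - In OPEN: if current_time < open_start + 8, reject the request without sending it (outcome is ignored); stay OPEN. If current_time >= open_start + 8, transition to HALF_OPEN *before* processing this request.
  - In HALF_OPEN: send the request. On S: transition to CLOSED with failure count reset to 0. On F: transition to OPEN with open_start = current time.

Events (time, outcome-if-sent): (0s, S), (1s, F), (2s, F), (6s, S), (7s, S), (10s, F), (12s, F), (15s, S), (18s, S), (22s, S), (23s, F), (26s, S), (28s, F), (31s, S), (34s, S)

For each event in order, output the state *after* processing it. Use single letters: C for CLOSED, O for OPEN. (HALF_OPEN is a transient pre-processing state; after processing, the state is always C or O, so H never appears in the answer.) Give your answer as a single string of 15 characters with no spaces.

State after each event:
  event#1 t=0s outcome=S: state=CLOSED
  event#2 t=1s outcome=F: state=CLOSED
  event#3 t=2s outcome=F: state=CLOSED
  event#4 t=6s outcome=S: state=CLOSED
  event#5 t=7s outcome=S: state=CLOSED
  event#6 t=10s outcome=F: state=CLOSED
  event#7 t=12s outcome=F: state=CLOSED
  event#8 t=15s outcome=S: state=CLOSED
  event#9 t=18s outcome=S: state=CLOSED
  event#10 t=22s outcome=S: state=CLOSED
  event#11 t=23s outcome=F: state=CLOSED
  event#12 t=26s outcome=S: state=CLOSED
  event#13 t=28s outcome=F: state=CLOSED
  event#14 t=31s outcome=S: state=CLOSED
  event#15 t=34s outcome=S: state=CLOSED

Answer: CCCCCCCCCCCCCCC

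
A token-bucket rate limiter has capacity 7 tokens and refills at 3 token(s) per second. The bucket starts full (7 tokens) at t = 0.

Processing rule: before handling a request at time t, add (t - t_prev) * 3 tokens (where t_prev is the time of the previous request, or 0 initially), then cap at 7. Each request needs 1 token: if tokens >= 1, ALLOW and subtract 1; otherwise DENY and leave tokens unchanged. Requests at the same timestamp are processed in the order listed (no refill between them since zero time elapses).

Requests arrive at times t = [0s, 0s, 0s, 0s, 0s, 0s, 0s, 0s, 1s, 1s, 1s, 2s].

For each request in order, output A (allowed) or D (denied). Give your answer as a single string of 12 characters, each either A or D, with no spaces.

Answer: AAAAAAADAAAA

Derivation:
Simulating step by step:
  req#1 t=0s: ALLOW
  req#2 t=0s: ALLOW
  req#3 t=0s: ALLOW
  req#4 t=0s: ALLOW
  req#5 t=0s: ALLOW
  req#6 t=0s: ALLOW
  req#7 t=0s: ALLOW
  req#8 t=0s: DENY
  req#9 t=1s: ALLOW
  req#10 t=1s: ALLOW
  req#11 t=1s: ALLOW
  req#12 t=2s: ALLOW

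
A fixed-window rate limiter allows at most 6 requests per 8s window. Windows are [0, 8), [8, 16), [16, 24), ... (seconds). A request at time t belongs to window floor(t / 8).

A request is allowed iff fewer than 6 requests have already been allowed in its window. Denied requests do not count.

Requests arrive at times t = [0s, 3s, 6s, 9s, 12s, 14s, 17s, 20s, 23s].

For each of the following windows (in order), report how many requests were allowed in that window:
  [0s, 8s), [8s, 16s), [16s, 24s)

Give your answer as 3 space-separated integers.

Processing requests:
  req#1 t=0s (window 0): ALLOW
  req#2 t=3s (window 0): ALLOW
  req#3 t=6s (window 0): ALLOW
  req#4 t=9s (window 1): ALLOW
  req#5 t=12s (window 1): ALLOW
  req#6 t=14s (window 1): ALLOW
  req#7 t=17s (window 2): ALLOW
  req#8 t=20s (window 2): ALLOW
  req#9 t=23s (window 2): ALLOW

Allowed counts by window: 3 3 3

Answer: 3 3 3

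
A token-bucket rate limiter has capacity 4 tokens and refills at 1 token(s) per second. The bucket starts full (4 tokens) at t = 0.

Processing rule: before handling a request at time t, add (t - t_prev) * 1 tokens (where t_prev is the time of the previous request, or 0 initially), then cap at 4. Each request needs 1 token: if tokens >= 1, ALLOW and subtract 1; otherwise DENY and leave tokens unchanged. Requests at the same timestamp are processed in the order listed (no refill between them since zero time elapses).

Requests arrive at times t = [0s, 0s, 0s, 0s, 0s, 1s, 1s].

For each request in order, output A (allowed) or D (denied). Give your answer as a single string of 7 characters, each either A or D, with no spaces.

Answer: AAAADAD

Derivation:
Simulating step by step:
  req#1 t=0s: ALLOW
  req#2 t=0s: ALLOW
  req#3 t=0s: ALLOW
  req#4 t=0s: ALLOW
  req#5 t=0s: DENY
  req#6 t=1s: ALLOW
  req#7 t=1s: DENY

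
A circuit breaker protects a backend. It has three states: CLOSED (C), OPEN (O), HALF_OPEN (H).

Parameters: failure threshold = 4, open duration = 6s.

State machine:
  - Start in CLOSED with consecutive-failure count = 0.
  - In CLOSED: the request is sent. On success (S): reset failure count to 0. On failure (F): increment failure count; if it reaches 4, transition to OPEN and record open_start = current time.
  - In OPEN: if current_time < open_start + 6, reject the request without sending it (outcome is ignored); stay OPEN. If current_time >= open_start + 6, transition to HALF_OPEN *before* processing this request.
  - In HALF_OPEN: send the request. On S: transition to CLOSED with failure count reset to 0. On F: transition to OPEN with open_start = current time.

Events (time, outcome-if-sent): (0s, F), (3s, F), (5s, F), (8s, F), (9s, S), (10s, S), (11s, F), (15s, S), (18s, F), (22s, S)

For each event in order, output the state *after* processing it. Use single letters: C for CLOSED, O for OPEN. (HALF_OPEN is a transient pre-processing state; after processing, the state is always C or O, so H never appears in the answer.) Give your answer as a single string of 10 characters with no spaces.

State after each event:
  event#1 t=0s outcome=F: state=CLOSED
  event#2 t=3s outcome=F: state=CLOSED
  event#3 t=5s outcome=F: state=CLOSED
  event#4 t=8s outcome=F: state=OPEN
  event#5 t=9s outcome=S: state=OPEN
  event#6 t=10s outcome=S: state=OPEN
  event#7 t=11s outcome=F: state=OPEN
  event#8 t=15s outcome=S: state=CLOSED
  event#9 t=18s outcome=F: state=CLOSED
  event#10 t=22s outcome=S: state=CLOSED

Answer: CCCOOOOCCC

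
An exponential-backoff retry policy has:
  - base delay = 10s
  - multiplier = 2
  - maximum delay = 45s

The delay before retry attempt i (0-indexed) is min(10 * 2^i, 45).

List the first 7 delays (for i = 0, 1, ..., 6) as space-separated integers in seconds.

Answer: 10 20 40 45 45 45 45

Derivation:
Computing each delay:
  i=0: min(10*2^0, 45) = 10
  i=1: min(10*2^1, 45) = 20
  i=2: min(10*2^2, 45) = 40
  i=3: min(10*2^3, 45) = 45
  i=4: min(10*2^4, 45) = 45
  i=5: min(10*2^5, 45) = 45
  i=6: min(10*2^6, 45) = 45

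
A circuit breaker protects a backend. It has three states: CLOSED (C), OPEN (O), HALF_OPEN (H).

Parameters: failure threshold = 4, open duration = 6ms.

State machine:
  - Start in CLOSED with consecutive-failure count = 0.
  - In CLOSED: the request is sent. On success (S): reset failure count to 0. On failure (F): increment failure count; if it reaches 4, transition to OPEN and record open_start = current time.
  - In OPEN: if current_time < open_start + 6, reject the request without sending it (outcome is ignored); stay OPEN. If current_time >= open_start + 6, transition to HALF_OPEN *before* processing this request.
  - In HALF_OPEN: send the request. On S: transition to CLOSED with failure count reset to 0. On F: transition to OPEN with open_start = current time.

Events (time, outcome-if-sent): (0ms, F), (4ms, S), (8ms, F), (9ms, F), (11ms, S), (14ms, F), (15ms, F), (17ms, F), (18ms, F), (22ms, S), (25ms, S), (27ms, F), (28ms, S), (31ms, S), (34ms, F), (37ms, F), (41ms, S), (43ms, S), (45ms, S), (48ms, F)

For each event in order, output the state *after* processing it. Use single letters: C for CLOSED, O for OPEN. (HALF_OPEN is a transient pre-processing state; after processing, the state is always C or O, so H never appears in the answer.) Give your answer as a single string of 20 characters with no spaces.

Answer: CCCCCCCCOOCCCCCCCCCC

Derivation:
State after each event:
  event#1 t=0ms outcome=F: state=CLOSED
  event#2 t=4ms outcome=S: state=CLOSED
  event#3 t=8ms outcome=F: state=CLOSED
  event#4 t=9ms outcome=F: state=CLOSED
  event#5 t=11ms outcome=S: state=CLOSED
  event#6 t=14ms outcome=F: state=CLOSED
  event#7 t=15ms outcome=F: state=CLOSED
  event#8 t=17ms outcome=F: state=CLOSED
  event#9 t=18ms outcome=F: state=OPEN
  event#10 t=22ms outcome=S: state=OPEN
  event#11 t=25ms outcome=S: state=CLOSED
  event#12 t=27ms outcome=F: state=CLOSED
  event#13 t=28ms outcome=S: state=CLOSED
  event#14 t=31ms outcome=S: state=CLOSED
  event#15 t=34ms outcome=F: state=CLOSED
  event#16 t=37ms outcome=F: state=CLOSED
  event#17 t=41ms outcome=S: state=CLOSED
  event#18 t=43ms outcome=S: state=CLOSED
  event#19 t=45ms outcome=S: state=CLOSED
  event#20 t=48ms outcome=F: state=CLOSED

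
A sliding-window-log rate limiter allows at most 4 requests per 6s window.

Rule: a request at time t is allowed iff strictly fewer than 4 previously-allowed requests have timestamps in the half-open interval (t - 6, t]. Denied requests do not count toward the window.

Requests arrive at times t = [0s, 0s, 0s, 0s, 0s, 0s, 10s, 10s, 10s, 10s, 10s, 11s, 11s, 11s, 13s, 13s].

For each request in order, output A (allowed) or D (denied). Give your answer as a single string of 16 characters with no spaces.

Tracking allowed requests in the window:
  req#1 t=0s: ALLOW
  req#2 t=0s: ALLOW
  req#3 t=0s: ALLOW
  req#4 t=0s: ALLOW
  req#5 t=0s: DENY
  req#6 t=0s: DENY
  req#7 t=10s: ALLOW
  req#8 t=10s: ALLOW
  req#9 t=10s: ALLOW
  req#10 t=10s: ALLOW
  req#11 t=10s: DENY
  req#12 t=11s: DENY
  req#13 t=11s: DENY
  req#14 t=11s: DENY
  req#15 t=13s: DENY
  req#16 t=13s: DENY

Answer: AAAADDAAAADDDDDD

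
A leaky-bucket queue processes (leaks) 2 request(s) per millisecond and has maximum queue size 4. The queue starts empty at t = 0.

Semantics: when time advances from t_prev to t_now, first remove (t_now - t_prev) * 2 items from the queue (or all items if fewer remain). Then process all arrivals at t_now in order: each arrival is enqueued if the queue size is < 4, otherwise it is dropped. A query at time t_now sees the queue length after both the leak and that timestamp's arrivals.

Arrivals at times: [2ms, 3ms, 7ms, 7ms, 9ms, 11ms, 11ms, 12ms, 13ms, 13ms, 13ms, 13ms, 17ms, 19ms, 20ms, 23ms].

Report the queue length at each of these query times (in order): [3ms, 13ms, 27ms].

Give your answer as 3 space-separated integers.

Answer: 1 4 0

Derivation:
Queue lengths at query times:
  query t=3ms: backlog = 1
  query t=13ms: backlog = 4
  query t=27ms: backlog = 0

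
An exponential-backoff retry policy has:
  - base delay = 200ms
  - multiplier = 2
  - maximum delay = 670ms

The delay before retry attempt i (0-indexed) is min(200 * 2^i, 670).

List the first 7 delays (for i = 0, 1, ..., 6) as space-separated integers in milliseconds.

Answer: 200 400 670 670 670 670 670

Derivation:
Computing each delay:
  i=0: min(200*2^0, 670) = 200
  i=1: min(200*2^1, 670) = 400
  i=2: min(200*2^2, 670) = 670
  i=3: min(200*2^3, 670) = 670
  i=4: min(200*2^4, 670) = 670
  i=5: min(200*2^5, 670) = 670
  i=6: min(200*2^6, 670) = 670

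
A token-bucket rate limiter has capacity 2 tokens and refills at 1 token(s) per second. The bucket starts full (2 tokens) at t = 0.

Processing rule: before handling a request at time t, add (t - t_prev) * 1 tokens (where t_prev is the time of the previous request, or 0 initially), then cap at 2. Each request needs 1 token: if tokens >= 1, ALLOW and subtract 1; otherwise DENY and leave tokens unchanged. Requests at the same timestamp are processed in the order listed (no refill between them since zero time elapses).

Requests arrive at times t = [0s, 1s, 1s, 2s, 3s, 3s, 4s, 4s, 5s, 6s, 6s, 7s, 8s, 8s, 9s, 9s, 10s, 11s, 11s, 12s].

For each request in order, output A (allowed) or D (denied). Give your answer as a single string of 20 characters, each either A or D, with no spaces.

Simulating step by step:
  req#1 t=0s: ALLOW
  req#2 t=1s: ALLOW
  req#3 t=1s: ALLOW
  req#4 t=2s: ALLOW
  req#5 t=3s: ALLOW
  req#6 t=3s: DENY
  req#7 t=4s: ALLOW
  req#8 t=4s: DENY
  req#9 t=5s: ALLOW
  req#10 t=6s: ALLOW
  req#11 t=6s: DENY
  req#12 t=7s: ALLOW
  req#13 t=8s: ALLOW
  req#14 t=8s: DENY
  req#15 t=9s: ALLOW
  req#16 t=9s: DENY
  req#17 t=10s: ALLOW
  req#18 t=11s: ALLOW
  req#19 t=11s: DENY
  req#20 t=12s: ALLOW

Answer: AAAAADADAADAADADAADA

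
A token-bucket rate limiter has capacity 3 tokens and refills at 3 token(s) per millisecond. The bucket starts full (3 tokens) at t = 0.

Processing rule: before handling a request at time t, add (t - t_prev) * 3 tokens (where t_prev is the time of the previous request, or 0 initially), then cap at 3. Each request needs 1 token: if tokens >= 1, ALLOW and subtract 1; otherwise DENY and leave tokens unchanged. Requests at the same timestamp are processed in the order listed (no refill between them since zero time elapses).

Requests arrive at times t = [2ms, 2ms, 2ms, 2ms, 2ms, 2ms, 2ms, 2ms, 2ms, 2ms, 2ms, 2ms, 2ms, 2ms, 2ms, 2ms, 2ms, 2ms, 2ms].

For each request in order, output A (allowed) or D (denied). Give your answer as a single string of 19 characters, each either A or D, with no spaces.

Simulating step by step:
  req#1 t=2ms: ALLOW
  req#2 t=2ms: ALLOW
  req#3 t=2ms: ALLOW
  req#4 t=2ms: DENY
  req#5 t=2ms: DENY
  req#6 t=2ms: DENY
  req#7 t=2ms: DENY
  req#8 t=2ms: DENY
  req#9 t=2ms: DENY
  req#10 t=2ms: DENY
  req#11 t=2ms: DENY
  req#12 t=2ms: DENY
  req#13 t=2ms: DENY
  req#14 t=2ms: DENY
  req#15 t=2ms: DENY
  req#16 t=2ms: DENY
  req#17 t=2ms: DENY
  req#18 t=2ms: DENY
  req#19 t=2ms: DENY

Answer: AAADDDDDDDDDDDDDDDD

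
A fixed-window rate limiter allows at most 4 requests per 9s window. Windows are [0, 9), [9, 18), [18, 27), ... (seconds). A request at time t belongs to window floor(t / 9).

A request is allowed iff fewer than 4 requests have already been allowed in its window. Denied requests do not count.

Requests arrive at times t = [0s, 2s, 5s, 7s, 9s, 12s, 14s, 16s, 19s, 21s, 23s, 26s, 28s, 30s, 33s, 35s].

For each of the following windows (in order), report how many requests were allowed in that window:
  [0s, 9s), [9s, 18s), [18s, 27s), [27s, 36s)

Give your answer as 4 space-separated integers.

Answer: 4 4 4 4

Derivation:
Processing requests:
  req#1 t=0s (window 0): ALLOW
  req#2 t=2s (window 0): ALLOW
  req#3 t=5s (window 0): ALLOW
  req#4 t=7s (window 0): ALLOW
  req#5 t=9s (window 1): ALLOW
  req#6 t=12s (window 1): ALLOW
  req#7 t=14s (window 1): ALLOW
  req#8 t=16s (window 1): ALLOW
  req#9 t=19s (window 2): ALLOW
  req#10 t=21s (window 2): ALLOW
  req#11 t=23s (window 2): ALLOW
  req#12 t=26s (window 2): ALLOW
  req#13 t=28s (window 3): ALLOW
  req#14 t=30s (window 3): ALLOW
  req#15 t=33s (window 3): ALLOW
  req#16 t=35s (window 3): ALLOW

Allowed counts by window: 4 4 4 4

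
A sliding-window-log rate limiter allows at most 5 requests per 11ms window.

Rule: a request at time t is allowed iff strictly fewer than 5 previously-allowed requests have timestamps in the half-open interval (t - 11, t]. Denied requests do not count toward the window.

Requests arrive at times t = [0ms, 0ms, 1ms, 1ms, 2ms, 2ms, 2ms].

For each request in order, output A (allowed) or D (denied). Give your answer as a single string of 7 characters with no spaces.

Answer: AAAAADD

Derivation:
Tracking allowed requests in the window:
  req#1 t=0ms: ALLOW
  req#2 t=0ms: ALLOW
  req#3 t=1ms: ALLOW
  req#4 t=1ms: ALLOW
  req#5 t=2ms: ALLOW
  req#6 t=2ms: DENY
  req#7 t=2ms: DENY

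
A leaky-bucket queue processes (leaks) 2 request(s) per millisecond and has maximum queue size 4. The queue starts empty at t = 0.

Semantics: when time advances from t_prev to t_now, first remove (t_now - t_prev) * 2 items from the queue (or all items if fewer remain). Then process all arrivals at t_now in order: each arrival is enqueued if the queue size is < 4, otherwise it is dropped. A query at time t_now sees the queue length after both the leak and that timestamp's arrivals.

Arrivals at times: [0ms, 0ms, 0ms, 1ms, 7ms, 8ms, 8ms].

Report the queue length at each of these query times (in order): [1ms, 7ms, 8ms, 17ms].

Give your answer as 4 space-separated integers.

Queue lengths at query times:
  query t=1ms: backlog = 2
  query t=7ms: backlog = 1
  query t=8ms: backlog = 2
  query t=17ms: backlog = 0

Answer: 2 1 2 0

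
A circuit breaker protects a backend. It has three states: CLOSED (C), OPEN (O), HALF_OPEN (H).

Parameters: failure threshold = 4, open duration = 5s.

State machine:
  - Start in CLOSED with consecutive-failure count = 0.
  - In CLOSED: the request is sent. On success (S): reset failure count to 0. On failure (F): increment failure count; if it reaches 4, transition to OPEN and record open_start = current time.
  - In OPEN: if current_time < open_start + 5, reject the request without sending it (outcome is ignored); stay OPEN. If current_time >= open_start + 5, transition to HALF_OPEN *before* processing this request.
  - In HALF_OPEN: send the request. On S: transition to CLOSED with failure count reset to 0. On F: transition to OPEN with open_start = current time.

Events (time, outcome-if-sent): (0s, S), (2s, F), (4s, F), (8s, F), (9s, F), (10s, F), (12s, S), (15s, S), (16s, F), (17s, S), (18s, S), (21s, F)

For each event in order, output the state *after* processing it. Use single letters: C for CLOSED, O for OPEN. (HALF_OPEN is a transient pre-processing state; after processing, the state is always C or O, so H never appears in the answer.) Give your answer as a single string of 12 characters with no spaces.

Answer: CCCCOOOCCCCC

Derivation:
State after each event:
  event#1 t=0s outcome=S: state=CLOSED
  event#2 t=2s outcome=F: state=CLOSED
  event#3 t=4s outcome=F: state=CLOSED
  event#4 t=8s outcome=F: state=CLOSED
  event#5 t=9s outcome=F: state=OPEN
  event#6 t=10s outcome=F: state=OPEN
  event#7 t=12s outcome=S: state=OPEN
  event#8 t=15s outcome=S: state=CLOSED
  event#9 t=16s outcome=F: state=CLOSED
  event#10 t=17s outcome=S: state=CLOSED
  event#11 t=18s outcome=S: state=CLOSED
  event#12 t=21s outcome=F: state=CLOSED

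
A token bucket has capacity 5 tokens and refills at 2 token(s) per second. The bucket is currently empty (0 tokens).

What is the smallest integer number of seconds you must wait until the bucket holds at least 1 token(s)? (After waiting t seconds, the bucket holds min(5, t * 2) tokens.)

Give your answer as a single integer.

Answer: 1

Derivation:
Need t * 2 >= 1, so t >= 1/2.
Smallest integer t = ceil(1/2) = 1.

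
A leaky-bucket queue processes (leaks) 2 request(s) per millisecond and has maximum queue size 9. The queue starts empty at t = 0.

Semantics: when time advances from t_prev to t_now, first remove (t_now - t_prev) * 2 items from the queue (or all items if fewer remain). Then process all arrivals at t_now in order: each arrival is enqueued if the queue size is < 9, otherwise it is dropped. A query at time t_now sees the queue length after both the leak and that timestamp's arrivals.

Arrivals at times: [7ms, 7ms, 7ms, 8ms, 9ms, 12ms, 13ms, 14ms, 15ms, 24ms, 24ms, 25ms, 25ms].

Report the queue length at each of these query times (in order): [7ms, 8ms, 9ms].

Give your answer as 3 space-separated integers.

Answer: 3 2 1

Derivation:
Queue lengths at query times:
  query t=7ms: backlog = 3
  query t=8ms: backlog = 2
  query t=9ms: backlog = 1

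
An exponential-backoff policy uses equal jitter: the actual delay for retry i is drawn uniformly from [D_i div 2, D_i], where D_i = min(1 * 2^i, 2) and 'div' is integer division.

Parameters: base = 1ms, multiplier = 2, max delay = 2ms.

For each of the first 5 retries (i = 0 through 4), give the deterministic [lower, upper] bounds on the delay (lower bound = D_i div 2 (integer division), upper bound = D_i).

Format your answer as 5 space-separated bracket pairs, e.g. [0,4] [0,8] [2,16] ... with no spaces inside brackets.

Answer: [0,1] [1,2] [1,2] [1,2] [1,2]

Derivation:
Computing bounds per retry:
  i=0: D_i=min(1*2^0,2)=1, bounds=[0,1]
  i=1: D_i=min(1*2^1,2)=2, bounds=[1,2]
  i=2: D_i=min(1*2^2,2)=2, bounds=[1,2]
  i=3: D_i=min(1*2^3,2)=2, bounds=[1,2]
  i=4: D_i=min(1*2^4,2)=2, bounds=[1,2]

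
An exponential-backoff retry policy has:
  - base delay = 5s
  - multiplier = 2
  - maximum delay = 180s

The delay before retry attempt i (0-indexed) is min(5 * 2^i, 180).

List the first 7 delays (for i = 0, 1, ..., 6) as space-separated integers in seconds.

Computing each delay:
  i=0: min(5*2^0, 180) = 5
  i=1: min(5*2^1, 180) = 10
  i=2: min(5*2^2, 180) = 20
  i=3: min(5*2^3, 180) = 40
  i=4: min(5*2^4, 180) = 80
  i=5: min(5*2^5, 180) = 160
  i=6: min(5*2^6, 180) = 180

Answer: 5 10 20 40 80 160 180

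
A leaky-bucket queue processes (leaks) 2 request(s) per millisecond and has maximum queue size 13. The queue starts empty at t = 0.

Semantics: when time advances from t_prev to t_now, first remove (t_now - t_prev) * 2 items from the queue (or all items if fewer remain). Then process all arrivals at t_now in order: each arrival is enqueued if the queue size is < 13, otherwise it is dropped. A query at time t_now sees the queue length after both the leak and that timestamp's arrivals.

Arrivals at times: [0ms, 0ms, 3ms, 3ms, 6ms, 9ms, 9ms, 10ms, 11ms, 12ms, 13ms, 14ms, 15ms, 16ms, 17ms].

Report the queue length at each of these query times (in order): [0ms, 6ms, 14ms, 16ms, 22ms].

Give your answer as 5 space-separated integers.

Queue lengths at query times:
  query t=0ms: backlog = 2
  query t=6ms: backlog = 1
  query t=14ms: backlog = 1
  query t=16ms: backlog = 1
  query t=22ms: backlog = 0

Answer: 2 1 1 1 0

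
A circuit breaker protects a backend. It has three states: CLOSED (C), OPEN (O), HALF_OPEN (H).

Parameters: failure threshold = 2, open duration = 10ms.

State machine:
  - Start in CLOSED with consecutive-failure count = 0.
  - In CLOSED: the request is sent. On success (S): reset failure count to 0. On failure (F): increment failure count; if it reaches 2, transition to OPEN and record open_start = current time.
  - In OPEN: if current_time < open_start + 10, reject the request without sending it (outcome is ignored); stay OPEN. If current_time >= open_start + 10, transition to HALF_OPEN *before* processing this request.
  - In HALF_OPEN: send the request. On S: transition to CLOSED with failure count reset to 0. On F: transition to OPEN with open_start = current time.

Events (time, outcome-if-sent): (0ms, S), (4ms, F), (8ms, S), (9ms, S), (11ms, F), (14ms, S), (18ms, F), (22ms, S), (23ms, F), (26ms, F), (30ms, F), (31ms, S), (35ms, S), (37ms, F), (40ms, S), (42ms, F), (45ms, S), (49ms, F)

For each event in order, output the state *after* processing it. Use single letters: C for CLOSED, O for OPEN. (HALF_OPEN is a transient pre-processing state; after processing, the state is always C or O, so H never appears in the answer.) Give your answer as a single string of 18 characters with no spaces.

Answer: CCCCCCCCCOOOOOOOOO

Derivation:
State after each event:
  event#1 t=0ms outcome=S: state=CLOSED
  event#2 t=4ms outcome=F: state=CLOSED
  event#3 t=8ms outcome=S: state=CLOSED
  event#4 t=9ms outcome=S: state=CLOSED
  event#5 t=11ms outcome=F: state=CLOSED
  event#6 t=14ms outcome=S: state=CLOSED
  event#7 t=18ms outcome=F: state=CLOSED
  event#8 t=22ms outcome=S: state=CLOSED
  event#9 t=23ms outcome=F: state=CLOSED
  event#10 t=26ms outcome=F: state=OPEN
  event#11 t=30ms outcome=F: state=OPEN
  event#12 t=31ms outcome=S: state=OPEN
  event#13 t=35ms outcome=S: state=OPEN
  event#14 t=37ms outcome=F: state=OPEN
  event#15 t=40ms outcome=S: state=OPEN
  event#16 t=42ms outcome=F: state=OPEN
  event#17 t=45ms outcome=S: state=OPEN
  event#18 t=49ms outcome=F: state=OPEN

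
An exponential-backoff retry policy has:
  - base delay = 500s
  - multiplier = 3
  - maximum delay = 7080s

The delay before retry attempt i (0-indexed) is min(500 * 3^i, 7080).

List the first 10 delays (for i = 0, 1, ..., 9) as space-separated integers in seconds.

Computing each delay:
  i=0: min(500*3^0, 7080) = 500
  i=1: min(500*3^1, 7080) = 1500
  i=2: min(500*3^2, 7080) = 4500
  i=3: min(500*3^3, 7080) = 7080
  i=4: min(500*3^4, 7080) = 7080
  i=5: min(500*3^5, 7080) = 7080
  i=6: min(500*3^6, 7080) = 7080
  i=7: min(500*3^7, 7080) = 7080
  i=8: min(500*3^8, 7080) = 7080
  i=9: min(500*3^9, 7080) = 7080

Answer: 500 1500 4500 7080 7080 7080 7080 7080 7080 7080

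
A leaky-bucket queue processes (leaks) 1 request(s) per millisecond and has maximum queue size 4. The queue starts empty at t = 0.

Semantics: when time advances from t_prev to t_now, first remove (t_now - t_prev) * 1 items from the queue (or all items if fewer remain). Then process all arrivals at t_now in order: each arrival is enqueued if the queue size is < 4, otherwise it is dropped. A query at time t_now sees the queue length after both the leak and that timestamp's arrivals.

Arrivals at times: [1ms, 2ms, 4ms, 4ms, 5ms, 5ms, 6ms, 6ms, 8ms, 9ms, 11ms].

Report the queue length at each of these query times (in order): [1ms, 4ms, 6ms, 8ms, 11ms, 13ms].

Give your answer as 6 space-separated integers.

Queue lengths at query times:
  query t=1ms: backlog = 1
  query t=4ms: backlog = 2
  query t=6ms: backlog = 4
  query t=8ms: backlog = 3
  query t=11ms: backlog = 2
  query t=13ms: backlog = 0

Answer: 1 2 4 3 2 0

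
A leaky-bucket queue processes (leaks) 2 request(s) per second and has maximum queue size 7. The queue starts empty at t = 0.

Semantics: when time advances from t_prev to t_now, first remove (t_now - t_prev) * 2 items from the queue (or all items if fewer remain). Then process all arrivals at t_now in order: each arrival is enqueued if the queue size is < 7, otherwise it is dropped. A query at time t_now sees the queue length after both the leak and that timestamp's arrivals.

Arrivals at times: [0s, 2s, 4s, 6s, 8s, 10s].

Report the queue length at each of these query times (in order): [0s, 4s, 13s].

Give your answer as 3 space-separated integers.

Answer: 1 1 0

Derivation:
Queue lengths at query times:
  query t=0s: backlog = 1
  query t=4s: backlog = 1
  query t=13s: backlog = 0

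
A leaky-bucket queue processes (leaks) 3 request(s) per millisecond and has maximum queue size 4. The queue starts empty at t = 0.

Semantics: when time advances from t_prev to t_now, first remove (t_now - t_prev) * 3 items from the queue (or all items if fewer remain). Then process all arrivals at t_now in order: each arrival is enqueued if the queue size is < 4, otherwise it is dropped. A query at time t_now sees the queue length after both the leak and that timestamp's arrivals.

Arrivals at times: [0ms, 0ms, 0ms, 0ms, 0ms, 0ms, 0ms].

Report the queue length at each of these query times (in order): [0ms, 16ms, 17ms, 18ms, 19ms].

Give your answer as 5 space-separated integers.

Queue lengths at query times:
  query t=0ms: backlog = 4
  query t=16ms: backlog = 0
  query t=17ms: backlog = 0
  query t=18ms: backlog = 0
  query t=19ms: backlog = 0

Answer: 4 0 0 0 0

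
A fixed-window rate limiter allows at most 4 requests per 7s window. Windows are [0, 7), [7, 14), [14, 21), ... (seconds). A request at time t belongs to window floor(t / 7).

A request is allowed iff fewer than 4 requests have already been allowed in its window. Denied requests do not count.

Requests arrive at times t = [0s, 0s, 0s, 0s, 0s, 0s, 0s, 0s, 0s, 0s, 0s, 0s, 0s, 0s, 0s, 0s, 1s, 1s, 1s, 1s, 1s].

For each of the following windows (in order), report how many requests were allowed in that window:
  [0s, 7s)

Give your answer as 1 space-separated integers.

Answer: 4

Derivation:
Processing requests:
  req#1 t=0s (window 0): ALLOW
  req#2 t=0s (window 0): ALLOW
  req#3 t=0s (window 0): ALLOW
  req#4 t=0s (window 0): ALLOW
  req#5 t=0s (window 0): DENY
  req#6 t=0s (window 0): DENY
  req#7 t=0s (window 0): DENY
  req#8 t=0s (window 0): DENY
  req#9 t=0s (window 0): DENY
  req#10 t=0s (window 0): DENY
  req#11 t=0s (window 0): DENY
  req#12 t=0s (window 0): DENY
  req#13 t=0s (window 0): DENY
  req#14 t=0s (window 0): DENY
  req#15 t=0s (window 0): DENY
  req#16 t=0s (window 0): DENY
  req#17 t=1s (window 0): DENY
  req#18 t=1s (window 0): DENY
  req#19 t=1s (window 0): DENY
  req#20 t=1s (window 0): DENY
  req#21 t=1s (window 0): DENY

Allowed counts by window: 4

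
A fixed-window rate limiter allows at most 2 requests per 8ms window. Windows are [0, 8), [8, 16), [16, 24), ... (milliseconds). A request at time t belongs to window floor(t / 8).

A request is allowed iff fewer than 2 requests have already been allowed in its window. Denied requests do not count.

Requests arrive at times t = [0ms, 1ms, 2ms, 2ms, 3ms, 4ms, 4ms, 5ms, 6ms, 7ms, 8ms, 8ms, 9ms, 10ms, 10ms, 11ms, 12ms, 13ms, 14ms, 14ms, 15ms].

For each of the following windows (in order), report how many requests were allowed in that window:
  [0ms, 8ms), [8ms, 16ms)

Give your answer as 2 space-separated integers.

Processing requests:
  req#1 t=0ms (window 0): ALLOW
  req#2 t=1ms (window 0): ALLOW
  req#3 t=2ms (window 0): DENY
  req#4 t=2ms (window 0): DENY
  req#5 t=3ms (window 0): DENY
  req#6 t=4ms (window 0): DENY
  req#7 t=4ms (window 0): DENY
  req#8 t=5ms (window 0): DENY
  req#9 t=6ms (window 0): DENY
  req#10 t=7ms (window 0): DENY
  req#11 t=8ms (window 1): ALLOW
  req#12 t=8ms (window 1): ALLOW
  req#13 t=9ms (window 1): DENY
  req#14 t=10ms (window 1): DENY
  req#15 t=10ms (window 1): DENY
  req#16 t=11ms (window 1): DENY
  req#17 t=12ms (window 1): DENY
  req#18 t=13ms (window 1): DENY
  req#19 t=14ms (window 1): DENY
  req#20 t=14ms (window 1): DENY
  req#21 t=15ms (window 1): DENY

Allowed counts by window: 2 2

Answer: 2 2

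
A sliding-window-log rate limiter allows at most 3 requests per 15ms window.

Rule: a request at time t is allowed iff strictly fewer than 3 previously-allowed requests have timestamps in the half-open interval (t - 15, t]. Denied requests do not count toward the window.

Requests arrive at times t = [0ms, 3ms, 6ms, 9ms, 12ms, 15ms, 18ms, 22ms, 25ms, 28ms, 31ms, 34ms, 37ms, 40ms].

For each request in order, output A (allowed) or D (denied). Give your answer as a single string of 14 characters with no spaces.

Answer: AAADDAAADDAAAD

Derivation:
Tracking allowed requests in the window:
  req#1 t=0ms: ALLOW
  req#2 t=3ms: ALLOW
  req#3 t=6ms: ALLOW
  req#4 t=9ms: DENY
  req#5 t=12ms: DENY
  req#6 t=15ms: ALLOW
  req#7 t=18ms: ALLOW
  req#8 t=22ms: ALLOW
  req#9 t=25ms: DENY
  req#10 t=28ms: DENY
  req#11 t=31ms: ALLOW
  req#12 t=34ms: ALLOW
  req#13 t=37ms: ALLOW
  req#14 t=40ms: DENY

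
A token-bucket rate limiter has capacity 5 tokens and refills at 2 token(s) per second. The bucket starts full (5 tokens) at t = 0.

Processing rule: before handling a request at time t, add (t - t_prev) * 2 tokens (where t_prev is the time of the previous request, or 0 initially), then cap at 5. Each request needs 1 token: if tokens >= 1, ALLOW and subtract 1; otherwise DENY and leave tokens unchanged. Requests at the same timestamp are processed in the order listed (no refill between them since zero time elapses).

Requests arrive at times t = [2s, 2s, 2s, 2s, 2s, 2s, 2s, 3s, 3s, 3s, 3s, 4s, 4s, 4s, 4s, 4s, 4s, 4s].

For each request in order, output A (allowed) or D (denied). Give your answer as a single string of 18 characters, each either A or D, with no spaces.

Simulating step by step:
  req#1 t=2s: ALLOW
  req#2 t=2s: ALLOW
  req#3 t=2s: ALLOW
  req#4 t=2s: ALLOW
  req#5 t=2s: ALLOW
  req#6 t=2s: DENY
  req#7 t=2s: DENY
  req#8 t=3s: ALLOW
  req#9 t=3s: ALLOW
  req#10 t=3s: DENY
  req#11 t=3s: DENY
  req#12 t=4s: ALLOW
  req#13 t=4s: ALLOW
  req#14 t=4s: DENY
  req#15 t=4s: DENY
  req#16 t=4s: DENY
  req#17 t=4s: DENY
  req#18 t=4s: DENY

Answer: AAAAADDAADDAADDDDD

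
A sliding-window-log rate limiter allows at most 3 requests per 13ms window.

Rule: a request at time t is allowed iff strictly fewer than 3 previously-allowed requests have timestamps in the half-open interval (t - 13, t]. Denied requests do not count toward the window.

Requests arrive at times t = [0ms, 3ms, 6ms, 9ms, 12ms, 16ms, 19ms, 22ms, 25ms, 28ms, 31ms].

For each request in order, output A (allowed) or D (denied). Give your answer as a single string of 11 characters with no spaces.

Tracking allowed requests in the window:
  req#1 t=0ms: ALLOW
  req#2 t=3ms: ALLOW
  req#3 t=6ms: ALLOW
  req#4 t=9ms: DENY
  req#5 t=12ms: DENY
  req#6 t=16ms: ALLOW
  req#7 t=19ms: ALLOW
  req#8 t=22ms: ALLOW
  req#9 t=25ms: DENY
  req#10 t=28ms: DENY
  req#11 t=31ms: ALLOW

Answer: AAADDAAADDA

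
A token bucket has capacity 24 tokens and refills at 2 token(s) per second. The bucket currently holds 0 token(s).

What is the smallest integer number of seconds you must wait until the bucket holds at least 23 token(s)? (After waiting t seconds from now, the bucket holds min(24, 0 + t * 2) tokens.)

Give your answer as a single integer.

Need 0 + t * 2 >= 23, so t >= 23/2.
Smallest integer t = ceil(23/2) = 12.

Answer: 12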